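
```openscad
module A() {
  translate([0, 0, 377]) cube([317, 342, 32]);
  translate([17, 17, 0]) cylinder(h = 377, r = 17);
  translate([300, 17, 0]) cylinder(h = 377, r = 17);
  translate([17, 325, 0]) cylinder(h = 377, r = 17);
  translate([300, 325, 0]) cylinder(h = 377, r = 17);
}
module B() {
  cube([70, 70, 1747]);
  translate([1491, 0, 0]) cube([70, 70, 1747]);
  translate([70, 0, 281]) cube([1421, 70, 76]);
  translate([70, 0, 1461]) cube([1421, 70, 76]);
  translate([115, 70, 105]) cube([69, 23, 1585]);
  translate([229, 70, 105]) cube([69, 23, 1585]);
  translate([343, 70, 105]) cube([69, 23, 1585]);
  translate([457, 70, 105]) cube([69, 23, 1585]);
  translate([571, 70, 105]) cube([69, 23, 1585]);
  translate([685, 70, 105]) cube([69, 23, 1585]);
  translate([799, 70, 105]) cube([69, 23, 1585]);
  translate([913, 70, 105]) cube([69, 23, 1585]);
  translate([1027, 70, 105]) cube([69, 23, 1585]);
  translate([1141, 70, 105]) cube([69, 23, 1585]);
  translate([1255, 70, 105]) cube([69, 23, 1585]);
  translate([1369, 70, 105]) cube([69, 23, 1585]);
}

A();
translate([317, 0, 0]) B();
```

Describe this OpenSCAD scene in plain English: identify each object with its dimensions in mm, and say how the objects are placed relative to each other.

A is a simple wooden stool: a rectangular seat 317 mm (x) by 342 mm (y), 32 mm thick, top face at z = 409 mm, on four round legs, each 34 mm in diameter. The legs rest on z = 0, each leg's axis is inset half a diameter from the nearest pair of seat edges (so the leg's bounding box is flush with the corner).

B is a fence section. Two 70×70 mm posts, 1747 mm tall, stand on the floor with a clear span of 1421 mm between their inner faces. Two horizontal rails of 70×76 mm section span the gap between the posts with their undersides at z = 281 mm and z = 1461 mm, flush with the posts' −y face. 12 pickets, each 69 mm wide, 23 mm thick and 1585 mm tall, are fixed to the +y face of the rails with their bottoms at z = 105 mm, evenly spaced across the span with equal gaps (rounded down to the nearest mm) at the −x end and between each pair — any rounding remainder accumulates at the +x end.

The fence section is against the stool's +x side, with their −y faces flush.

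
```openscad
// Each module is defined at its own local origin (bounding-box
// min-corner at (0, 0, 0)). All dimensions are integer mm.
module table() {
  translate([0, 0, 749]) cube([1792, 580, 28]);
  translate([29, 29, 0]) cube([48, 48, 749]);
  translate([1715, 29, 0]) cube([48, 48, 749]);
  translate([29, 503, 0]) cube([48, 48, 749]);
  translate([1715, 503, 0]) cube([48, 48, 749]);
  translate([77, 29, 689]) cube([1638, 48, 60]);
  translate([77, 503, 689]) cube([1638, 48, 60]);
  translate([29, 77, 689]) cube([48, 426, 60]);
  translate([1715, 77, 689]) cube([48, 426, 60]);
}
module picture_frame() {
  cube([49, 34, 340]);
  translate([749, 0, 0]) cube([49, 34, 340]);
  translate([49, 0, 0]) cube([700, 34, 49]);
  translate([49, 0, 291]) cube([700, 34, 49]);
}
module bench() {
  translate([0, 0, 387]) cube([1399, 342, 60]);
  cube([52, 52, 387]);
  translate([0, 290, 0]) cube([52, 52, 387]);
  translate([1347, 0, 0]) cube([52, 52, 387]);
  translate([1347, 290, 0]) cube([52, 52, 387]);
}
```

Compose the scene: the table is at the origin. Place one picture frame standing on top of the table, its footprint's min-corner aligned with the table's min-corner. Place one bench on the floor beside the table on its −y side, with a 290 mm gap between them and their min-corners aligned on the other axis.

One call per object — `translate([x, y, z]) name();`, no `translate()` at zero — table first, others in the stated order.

table();
translate([0, 0, 777]) picture_frame();
translate([0, -632, 0]) bench();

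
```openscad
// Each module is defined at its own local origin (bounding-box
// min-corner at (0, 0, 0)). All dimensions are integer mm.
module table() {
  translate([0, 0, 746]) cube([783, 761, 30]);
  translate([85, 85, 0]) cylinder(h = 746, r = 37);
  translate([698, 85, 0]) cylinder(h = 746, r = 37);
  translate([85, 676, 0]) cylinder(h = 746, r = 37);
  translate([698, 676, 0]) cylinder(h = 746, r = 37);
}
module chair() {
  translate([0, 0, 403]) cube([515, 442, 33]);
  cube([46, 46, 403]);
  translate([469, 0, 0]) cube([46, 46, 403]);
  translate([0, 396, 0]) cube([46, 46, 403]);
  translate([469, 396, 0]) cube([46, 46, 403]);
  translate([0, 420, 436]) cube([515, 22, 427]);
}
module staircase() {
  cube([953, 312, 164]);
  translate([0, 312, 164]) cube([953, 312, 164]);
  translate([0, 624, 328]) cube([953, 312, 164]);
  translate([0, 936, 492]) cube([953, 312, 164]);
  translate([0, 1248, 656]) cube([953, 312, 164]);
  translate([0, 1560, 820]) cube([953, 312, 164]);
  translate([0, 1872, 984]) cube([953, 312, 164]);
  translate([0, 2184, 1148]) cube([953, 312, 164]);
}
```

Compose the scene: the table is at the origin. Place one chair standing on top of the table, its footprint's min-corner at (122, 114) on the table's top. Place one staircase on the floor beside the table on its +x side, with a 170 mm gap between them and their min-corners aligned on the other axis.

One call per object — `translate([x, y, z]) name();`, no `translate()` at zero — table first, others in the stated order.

table();
translate([122, 114, 776]) chair();
translate([953, 0, 0]) staircase();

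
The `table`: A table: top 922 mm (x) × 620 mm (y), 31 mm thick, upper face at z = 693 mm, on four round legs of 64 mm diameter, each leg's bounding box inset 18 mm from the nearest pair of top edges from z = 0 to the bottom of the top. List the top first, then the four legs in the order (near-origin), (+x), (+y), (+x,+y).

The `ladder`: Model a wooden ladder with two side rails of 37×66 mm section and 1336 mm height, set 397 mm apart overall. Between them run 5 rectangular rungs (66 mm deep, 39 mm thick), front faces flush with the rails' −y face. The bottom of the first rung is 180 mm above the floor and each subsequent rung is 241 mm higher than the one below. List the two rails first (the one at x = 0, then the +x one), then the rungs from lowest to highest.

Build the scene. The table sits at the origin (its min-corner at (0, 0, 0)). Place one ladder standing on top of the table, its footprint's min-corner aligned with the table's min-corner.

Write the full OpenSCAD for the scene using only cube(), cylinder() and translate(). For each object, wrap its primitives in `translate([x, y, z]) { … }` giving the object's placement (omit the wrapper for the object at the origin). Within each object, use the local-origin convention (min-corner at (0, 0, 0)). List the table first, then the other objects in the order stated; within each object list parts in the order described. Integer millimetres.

translate([0, 0, 662]) cube([922, 620, 31]);
translate([50, 50, 0]) cylinder(h = 662, r = 32);
translate([872, 50, 0]) cylinder(h = 662, r = 32);
translate([50, 570, 0]) cylinder(h = 662, r = 32);
translate([872, 570, 0]) cylinder(h = 662, r = 32);
translate([0, 0, 693]) {
  cube([37, 66, 1336]);
  translate([360, 0, 0]) cube([37, 66, 1336]);
  translate([37, 0, 180]) cube([323, 66, 39]);
  translate([37, 0, 421]) cube([323, 66, 39]);
  translate([37, 0, 662]) cube([323, 66, 39]);
  translate([37, 0, 903]) cube([323, 66, 39]);
  translate([37, 0, 1144]) cube([323, 66, 39]);
}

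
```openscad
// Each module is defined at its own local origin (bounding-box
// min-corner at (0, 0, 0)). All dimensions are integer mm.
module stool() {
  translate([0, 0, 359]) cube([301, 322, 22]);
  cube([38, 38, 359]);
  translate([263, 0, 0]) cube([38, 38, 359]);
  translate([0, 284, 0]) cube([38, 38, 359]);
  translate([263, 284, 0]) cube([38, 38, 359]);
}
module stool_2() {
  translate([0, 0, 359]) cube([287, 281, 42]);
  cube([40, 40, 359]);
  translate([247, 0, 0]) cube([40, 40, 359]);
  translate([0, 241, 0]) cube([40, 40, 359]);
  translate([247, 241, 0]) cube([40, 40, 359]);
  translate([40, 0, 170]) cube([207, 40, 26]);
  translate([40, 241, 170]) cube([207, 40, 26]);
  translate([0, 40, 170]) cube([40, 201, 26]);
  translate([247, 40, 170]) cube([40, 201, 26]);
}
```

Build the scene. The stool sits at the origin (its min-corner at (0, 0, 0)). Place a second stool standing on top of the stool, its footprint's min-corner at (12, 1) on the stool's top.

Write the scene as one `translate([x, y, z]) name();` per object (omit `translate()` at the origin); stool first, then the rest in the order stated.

stool();
translate([12, 1, 381]) stool_2();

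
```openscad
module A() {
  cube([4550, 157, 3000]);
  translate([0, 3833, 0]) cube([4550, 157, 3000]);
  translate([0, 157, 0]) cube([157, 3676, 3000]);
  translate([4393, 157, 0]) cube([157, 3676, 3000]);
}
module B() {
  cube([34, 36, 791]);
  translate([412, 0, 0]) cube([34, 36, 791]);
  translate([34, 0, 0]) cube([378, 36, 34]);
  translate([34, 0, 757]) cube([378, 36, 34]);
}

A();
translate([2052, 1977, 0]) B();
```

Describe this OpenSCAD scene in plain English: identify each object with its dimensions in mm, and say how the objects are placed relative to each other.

A is a box-shaped house frame (walls only): outside footprint 4550×3990 mm, wall height 3000 mm, wall thickness 157 mm. The two y-facing walls run the full x-width; the two x-facing walls fit between the inner faces of the y-facing walls.

B is a picture frame with a 378×723 mm rectangular opening (x by z) and a uniform 34 mm border on every side. Frame depth is 36 mm along y. It is built from two vertical stiles running the full outside height and two horizontal rails spanning the gap between the stiles.

The picture frame sits inside the house frame, centred.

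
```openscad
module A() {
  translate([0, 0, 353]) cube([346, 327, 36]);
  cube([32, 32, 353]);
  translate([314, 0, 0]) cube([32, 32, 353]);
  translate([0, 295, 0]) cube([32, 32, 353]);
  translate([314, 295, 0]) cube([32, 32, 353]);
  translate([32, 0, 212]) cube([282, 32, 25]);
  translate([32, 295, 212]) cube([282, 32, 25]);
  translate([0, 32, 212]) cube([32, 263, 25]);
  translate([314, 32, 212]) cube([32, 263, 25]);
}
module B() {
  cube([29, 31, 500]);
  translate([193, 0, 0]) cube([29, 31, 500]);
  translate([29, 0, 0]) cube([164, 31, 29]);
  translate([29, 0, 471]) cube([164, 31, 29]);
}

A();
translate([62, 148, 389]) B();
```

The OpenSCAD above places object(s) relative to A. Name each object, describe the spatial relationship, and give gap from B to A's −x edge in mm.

The picture frame's min-x is at 62; the stool's min-x is 0; gap = 62 mm.

A is a stool. B is a picture frame. The picture frame is on top of the stool, centred. The gap from the picture frame to the stool's −x edge is 62 mm.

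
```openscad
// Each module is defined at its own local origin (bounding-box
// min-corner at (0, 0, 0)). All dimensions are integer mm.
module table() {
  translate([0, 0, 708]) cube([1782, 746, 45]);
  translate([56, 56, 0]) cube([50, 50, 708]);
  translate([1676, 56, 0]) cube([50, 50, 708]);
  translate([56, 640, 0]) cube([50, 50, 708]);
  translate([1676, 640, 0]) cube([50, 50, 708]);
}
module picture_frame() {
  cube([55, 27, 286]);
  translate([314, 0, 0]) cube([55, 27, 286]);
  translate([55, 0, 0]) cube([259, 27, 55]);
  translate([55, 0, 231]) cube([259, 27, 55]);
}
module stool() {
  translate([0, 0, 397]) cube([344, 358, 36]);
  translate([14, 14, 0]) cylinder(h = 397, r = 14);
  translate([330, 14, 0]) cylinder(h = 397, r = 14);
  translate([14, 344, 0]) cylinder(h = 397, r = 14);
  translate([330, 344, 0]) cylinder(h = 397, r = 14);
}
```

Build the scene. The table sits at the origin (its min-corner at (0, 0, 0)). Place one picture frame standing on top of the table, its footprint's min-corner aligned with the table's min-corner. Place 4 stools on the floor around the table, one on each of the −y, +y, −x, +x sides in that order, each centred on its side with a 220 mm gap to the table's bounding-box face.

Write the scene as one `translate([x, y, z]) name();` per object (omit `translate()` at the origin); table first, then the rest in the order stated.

table();
translate([0, 0, 753]) picture_frame();
translate([719, -578, 0]) stool();
translate([719, 966, 0]) stool();
translate([-564, 194, 0]) stool();
translate([2002, 194, 0]) stool();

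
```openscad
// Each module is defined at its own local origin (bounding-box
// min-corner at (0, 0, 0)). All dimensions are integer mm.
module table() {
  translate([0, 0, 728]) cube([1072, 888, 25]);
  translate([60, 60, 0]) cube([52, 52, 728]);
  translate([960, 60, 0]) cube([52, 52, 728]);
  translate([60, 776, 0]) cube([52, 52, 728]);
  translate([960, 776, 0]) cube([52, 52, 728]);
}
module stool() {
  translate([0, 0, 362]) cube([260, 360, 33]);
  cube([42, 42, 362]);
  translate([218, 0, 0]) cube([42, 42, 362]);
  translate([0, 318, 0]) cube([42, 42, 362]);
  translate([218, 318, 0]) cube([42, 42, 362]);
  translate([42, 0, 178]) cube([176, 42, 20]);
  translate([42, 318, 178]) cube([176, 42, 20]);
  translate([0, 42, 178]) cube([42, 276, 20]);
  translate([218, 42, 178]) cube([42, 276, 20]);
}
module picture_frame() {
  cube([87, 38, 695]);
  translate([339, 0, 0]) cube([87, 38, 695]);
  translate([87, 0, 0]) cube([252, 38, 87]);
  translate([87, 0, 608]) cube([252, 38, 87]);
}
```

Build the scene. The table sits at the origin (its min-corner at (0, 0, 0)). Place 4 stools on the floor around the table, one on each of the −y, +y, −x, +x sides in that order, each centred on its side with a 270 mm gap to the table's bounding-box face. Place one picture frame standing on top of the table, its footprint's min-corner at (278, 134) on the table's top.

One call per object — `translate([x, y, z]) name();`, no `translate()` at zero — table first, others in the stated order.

table();
translate([406, -630, 0]) stool();
translate([406, 1158, 0]) stool();
translate([-530, 264, 0]) stool();
translate([1342, 264, 0]) stool();
translate([278, 134, 753]) picture_frame();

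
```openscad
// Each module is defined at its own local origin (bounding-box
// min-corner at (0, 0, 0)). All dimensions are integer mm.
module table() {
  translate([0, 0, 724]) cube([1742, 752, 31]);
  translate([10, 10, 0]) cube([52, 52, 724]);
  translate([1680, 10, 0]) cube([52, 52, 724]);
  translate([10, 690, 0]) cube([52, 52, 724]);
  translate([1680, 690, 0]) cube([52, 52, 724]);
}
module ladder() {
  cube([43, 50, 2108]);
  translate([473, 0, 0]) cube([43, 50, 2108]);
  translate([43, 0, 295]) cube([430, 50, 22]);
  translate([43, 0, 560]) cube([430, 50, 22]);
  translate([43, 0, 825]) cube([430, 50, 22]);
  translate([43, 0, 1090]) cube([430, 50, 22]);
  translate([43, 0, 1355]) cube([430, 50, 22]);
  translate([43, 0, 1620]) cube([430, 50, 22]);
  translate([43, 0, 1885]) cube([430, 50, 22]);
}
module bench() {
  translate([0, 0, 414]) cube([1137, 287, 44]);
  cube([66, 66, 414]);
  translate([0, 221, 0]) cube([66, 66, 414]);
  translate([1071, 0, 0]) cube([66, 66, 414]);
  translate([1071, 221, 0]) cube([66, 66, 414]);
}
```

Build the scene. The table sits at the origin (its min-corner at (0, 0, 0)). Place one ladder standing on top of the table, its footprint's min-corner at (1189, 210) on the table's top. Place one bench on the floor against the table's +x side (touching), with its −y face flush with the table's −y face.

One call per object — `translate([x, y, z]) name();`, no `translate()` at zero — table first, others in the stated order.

table();
translate([1189, 210, 755]) ladder();
translate([1742, 0, 0]) bench();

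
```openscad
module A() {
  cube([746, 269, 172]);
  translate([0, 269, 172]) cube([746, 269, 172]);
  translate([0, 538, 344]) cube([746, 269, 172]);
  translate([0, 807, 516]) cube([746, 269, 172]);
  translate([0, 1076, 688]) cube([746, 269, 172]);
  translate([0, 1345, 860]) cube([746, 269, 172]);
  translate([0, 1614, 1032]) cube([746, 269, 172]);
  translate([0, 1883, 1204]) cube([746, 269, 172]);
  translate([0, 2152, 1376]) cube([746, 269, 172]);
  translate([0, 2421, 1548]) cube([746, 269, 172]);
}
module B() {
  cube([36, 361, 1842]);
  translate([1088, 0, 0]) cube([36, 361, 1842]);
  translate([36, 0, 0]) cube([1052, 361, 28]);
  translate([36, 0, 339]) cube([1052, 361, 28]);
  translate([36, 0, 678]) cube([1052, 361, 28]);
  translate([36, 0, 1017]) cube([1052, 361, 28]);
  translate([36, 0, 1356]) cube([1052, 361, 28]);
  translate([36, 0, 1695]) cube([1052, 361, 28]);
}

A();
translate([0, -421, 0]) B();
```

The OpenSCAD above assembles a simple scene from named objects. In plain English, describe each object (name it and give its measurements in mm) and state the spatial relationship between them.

A is a straight staircase of 10 solid steps. Each step is 746 mm wide (x), 269 mm deep (y, the going) and 172 mm tall (the rise). The first step rests on the floor; each subsequent step sits one going further in +y and one rise higher in +z, directly behind and above the previous step with no overlap.

B is an open bookshelf. Two side panels, each 36 mm thick, 361 mm deep and 1842 mm tall, stand 1124 mm apart (outside-to-outside). Between them sit 6 shelves, each 28 mm thick and 361 mm deep, spanning the full gap between the sides. The bottom shelf rests on the floor (its underside at z = 0) and the clear gap between one shelf's top and the next shelf's underside is 311 mm.

The bookshelf is on the floor beside the staircase on its −y side.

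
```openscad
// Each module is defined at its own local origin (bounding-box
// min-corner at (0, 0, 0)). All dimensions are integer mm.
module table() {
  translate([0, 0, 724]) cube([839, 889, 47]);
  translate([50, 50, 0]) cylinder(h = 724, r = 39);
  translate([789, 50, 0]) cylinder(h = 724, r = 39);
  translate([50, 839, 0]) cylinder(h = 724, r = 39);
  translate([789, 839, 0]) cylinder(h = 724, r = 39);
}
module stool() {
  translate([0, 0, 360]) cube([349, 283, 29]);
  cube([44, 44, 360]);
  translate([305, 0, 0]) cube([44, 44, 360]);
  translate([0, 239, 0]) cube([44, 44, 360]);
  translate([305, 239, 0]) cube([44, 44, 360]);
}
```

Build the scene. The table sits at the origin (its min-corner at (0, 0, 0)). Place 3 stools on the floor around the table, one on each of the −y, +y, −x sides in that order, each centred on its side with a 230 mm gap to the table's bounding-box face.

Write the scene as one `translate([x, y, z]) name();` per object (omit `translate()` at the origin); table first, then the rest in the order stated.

table();
translate([245, -513, 0]) stool();
translate([245, 1119, 0]) stool();
translate([-579, 303, 0]) stool();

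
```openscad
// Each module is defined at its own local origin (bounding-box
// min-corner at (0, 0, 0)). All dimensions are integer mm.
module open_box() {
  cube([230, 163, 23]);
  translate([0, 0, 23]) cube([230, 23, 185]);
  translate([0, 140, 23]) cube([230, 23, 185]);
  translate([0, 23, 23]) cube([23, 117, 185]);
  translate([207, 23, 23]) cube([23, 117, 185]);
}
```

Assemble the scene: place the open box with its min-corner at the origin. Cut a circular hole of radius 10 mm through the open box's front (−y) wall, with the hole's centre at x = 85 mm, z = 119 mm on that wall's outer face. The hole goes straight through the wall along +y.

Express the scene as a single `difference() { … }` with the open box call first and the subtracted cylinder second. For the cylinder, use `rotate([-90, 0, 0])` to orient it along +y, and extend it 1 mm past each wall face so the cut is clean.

difference() {
  open_box();
  translate([85, -1, 119]) rotate([-90, 0, 0]) cylinder(h = 25, r = 10);
}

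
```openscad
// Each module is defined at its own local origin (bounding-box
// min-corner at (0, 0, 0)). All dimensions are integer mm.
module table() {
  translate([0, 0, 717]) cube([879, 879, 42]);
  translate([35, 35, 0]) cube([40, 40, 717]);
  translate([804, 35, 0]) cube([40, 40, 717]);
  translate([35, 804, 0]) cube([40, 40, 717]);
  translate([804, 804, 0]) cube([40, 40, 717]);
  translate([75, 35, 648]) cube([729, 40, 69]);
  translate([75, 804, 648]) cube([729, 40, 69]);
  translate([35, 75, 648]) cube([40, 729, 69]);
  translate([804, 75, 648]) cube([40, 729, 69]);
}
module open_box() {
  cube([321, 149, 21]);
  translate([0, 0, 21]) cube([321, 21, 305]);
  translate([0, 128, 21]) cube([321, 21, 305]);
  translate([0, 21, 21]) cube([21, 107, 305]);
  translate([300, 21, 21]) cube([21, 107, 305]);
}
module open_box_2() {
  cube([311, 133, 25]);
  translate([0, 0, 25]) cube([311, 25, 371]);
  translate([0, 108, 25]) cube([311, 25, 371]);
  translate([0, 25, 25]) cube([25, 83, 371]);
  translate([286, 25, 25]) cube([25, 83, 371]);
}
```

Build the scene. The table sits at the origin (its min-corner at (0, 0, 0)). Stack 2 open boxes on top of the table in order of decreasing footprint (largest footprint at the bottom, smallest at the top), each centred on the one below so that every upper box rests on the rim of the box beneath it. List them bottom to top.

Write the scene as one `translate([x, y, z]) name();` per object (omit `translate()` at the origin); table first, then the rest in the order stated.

table();
translate([279, 365, 759]) open_box();
translate([284, 373, 1085]) open_box_2();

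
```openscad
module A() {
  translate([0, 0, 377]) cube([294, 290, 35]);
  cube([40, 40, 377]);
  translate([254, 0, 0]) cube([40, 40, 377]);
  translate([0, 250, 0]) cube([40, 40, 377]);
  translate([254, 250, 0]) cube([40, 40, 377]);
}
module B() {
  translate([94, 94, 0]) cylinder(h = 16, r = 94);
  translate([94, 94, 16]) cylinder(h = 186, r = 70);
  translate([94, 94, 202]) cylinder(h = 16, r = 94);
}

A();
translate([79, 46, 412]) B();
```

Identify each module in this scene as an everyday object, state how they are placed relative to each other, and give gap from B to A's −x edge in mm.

A is a stool. B is a spool. The spool is on top of the stool. The gap from the spool to the stool's −x edge is 79 mm.

The spool's min-x is at 79; the stool's min-x is 0; gap = 79 mm.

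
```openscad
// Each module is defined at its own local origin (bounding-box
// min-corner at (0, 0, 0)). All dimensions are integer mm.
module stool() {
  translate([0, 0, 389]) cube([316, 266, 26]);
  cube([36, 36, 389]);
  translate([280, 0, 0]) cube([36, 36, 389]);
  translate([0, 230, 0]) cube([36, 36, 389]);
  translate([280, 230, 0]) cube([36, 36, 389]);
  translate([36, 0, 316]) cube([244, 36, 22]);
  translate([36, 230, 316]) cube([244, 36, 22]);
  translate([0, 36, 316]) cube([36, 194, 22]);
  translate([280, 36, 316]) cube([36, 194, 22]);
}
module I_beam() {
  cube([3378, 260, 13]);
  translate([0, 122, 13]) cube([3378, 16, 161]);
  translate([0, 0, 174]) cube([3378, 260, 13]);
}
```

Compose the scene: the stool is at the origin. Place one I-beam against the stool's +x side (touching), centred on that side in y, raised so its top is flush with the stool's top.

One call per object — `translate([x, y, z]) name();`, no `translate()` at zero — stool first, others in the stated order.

stool();
translate([316, 3, 228]) I_beam();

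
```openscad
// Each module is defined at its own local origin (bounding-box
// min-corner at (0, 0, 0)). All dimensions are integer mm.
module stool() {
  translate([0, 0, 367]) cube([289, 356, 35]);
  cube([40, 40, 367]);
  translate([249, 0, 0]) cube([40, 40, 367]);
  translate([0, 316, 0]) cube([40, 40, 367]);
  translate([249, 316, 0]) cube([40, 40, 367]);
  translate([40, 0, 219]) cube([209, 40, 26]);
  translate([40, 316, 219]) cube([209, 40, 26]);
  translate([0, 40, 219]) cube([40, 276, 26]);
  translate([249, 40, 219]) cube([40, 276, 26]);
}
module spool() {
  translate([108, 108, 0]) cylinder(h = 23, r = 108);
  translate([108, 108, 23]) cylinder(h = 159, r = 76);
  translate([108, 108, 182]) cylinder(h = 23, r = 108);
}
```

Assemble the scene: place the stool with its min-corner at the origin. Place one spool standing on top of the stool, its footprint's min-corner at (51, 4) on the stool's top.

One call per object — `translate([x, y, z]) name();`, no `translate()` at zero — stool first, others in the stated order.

stool();
translate([51, 4, 402]) spool();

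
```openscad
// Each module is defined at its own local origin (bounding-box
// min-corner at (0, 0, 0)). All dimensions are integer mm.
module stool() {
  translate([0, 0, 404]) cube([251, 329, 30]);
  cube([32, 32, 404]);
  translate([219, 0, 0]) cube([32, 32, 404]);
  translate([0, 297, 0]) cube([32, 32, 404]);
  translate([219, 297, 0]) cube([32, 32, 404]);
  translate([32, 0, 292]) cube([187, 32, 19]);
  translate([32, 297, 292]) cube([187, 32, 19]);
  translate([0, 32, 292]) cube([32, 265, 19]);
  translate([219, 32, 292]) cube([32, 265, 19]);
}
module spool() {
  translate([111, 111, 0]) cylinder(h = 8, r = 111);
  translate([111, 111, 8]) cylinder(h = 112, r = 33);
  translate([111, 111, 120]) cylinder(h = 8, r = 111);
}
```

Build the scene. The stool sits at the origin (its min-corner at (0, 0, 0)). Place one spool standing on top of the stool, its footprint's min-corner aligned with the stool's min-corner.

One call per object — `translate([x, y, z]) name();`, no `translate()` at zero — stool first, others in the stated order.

stool();
translate([0, 0, 434]) spool();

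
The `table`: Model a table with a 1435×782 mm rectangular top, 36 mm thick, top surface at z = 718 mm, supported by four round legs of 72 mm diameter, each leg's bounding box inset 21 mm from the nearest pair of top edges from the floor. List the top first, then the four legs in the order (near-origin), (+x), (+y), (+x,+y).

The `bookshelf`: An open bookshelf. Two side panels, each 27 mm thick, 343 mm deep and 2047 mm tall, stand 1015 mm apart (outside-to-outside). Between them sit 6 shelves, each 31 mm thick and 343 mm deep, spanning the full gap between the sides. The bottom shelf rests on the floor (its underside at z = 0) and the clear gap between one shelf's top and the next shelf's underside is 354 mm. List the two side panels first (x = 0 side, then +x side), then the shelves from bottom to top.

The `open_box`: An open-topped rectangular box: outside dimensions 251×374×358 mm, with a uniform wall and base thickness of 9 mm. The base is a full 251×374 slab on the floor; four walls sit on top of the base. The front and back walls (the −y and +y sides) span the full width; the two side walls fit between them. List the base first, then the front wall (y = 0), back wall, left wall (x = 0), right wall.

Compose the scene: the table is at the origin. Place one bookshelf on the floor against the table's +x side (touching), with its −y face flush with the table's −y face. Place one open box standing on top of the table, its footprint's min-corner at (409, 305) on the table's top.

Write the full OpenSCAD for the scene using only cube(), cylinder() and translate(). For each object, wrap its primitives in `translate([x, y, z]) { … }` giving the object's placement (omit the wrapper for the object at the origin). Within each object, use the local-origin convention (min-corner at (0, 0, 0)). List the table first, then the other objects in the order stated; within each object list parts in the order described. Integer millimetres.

translate([0, 0, 682]) cube([1435, 782, 36]);
translate([57, 57, 0]) cylinder(h = 682, r = 36);
translate([1378, 57, 0]) cylinder(h = 682, r = 36);
translate([57, 725, 0]) cylinder(h = 682, r = 36);
translate([1378, 725, 0]) cylinder(h = 682, r = 36);
translate([1435, 0, 0]) {
  cube([27, 343, 2047]);
  translate([988, 0, 0]) cube([27, 343, 2047]);
  translate([27, 0, 0]) cube([961, 343, 31]);
  translate([27, 0, 385]) cube([961, 343, 31]);
  translate([27, 0, 770]) cube([961, 343, 31]);
  translate([27, 0, 1155]) cube([961, 343, 31]);
  translate([27, 0, 1540]) cube([961, 343, 31]);
  translate([27, 0, 1925]) cube([961, 343, 31]);
}
translate([409, 305, 718]) {
  cube([251, 374, 9]);
  translate([0, 0, 9]) cube([251, 9, 349]);
  translate([0, 365, 9]) cube([251, 9, 349]);
  translate([0, 9, 9]) cube([9, 356, 349]);
  translate([242, 9, 9]) cube([9, 356, 349]);
}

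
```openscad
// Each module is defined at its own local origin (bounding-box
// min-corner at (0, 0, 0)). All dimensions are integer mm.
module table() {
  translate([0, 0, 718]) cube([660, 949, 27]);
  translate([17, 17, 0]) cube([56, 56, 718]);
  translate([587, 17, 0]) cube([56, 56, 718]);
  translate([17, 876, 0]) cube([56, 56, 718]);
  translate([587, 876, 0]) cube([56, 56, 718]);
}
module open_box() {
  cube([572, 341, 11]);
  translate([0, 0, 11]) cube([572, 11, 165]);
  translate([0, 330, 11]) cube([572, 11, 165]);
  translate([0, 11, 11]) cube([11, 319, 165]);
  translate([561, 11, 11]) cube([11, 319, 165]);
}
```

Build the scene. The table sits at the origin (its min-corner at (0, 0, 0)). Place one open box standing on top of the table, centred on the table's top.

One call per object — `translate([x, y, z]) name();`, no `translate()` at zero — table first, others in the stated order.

table();
translate([44, 304, 745]) open_box();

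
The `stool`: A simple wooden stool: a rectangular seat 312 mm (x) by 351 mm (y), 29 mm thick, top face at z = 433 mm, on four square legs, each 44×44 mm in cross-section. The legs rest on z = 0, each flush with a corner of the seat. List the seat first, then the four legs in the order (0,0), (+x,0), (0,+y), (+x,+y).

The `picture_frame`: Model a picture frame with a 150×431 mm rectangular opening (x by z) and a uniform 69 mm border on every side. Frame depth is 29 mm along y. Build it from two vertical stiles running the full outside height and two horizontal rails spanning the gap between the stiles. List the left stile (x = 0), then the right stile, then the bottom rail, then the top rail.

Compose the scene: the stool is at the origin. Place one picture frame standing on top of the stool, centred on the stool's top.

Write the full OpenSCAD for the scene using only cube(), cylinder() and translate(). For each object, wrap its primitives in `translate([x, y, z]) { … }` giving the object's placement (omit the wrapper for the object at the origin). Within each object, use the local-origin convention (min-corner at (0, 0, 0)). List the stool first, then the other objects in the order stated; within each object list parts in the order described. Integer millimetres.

translate([0, 0, 404]) cube([312, 351, 29]);
cube([44, 44, 404]);
translate([268, 0, 0]) cube([44, 44, 404]);
translate([0, 307, 0]) cube([44, 44, 404]);
translate([268, 307, 0]) cube([44, 44, 404]);
translate([12, 161, 433]) {
  cube([69, 29, 569]);
  translate([219, 0, 0]) cube([69, 29, 569]);
  translate([69, 0, 0]) cube([150, 29, 69]);
  translate([69, 0, 500]) cube([150, 29, 69]);
}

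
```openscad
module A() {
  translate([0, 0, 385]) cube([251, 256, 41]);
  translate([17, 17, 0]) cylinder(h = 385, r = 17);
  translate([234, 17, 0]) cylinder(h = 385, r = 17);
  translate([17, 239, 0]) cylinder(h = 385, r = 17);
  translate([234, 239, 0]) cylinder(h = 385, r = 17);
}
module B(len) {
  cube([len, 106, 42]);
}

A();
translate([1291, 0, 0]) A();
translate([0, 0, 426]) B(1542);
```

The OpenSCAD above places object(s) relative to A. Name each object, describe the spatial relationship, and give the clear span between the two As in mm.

A is a stool. B is a beam. A beam spans the tops of two stools. The clear span between the two stools is 1040 mm.

Second stool starts at x = 1291; first ends at x = 251; clear span = 1291 − 251 = 1040 mm.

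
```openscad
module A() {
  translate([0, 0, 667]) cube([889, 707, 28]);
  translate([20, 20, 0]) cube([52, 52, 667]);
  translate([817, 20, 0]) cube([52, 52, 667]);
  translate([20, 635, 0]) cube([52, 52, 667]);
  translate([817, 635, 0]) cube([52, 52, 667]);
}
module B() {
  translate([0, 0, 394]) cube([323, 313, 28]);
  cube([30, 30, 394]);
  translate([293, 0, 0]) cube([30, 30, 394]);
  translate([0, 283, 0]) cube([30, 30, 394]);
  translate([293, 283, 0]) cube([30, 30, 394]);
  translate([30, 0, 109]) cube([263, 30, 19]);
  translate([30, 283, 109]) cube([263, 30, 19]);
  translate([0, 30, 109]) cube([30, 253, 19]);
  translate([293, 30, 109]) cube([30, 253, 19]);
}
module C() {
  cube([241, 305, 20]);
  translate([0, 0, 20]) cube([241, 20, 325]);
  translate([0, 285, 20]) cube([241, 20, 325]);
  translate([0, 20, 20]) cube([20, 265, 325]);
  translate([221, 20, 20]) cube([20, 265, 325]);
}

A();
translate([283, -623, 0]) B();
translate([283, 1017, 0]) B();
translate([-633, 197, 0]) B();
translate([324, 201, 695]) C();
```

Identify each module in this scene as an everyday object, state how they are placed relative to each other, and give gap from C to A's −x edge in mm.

A is a table. B is a stool. C is an open box. Three stools sit around the table at the −y, +y, −x sides. The open box is on top of the table, centred. The gap from the open box to the table's −x edge is 324 mm.

The open box's min-x is at 324; the table's min-x is 0; gap = 324 mm.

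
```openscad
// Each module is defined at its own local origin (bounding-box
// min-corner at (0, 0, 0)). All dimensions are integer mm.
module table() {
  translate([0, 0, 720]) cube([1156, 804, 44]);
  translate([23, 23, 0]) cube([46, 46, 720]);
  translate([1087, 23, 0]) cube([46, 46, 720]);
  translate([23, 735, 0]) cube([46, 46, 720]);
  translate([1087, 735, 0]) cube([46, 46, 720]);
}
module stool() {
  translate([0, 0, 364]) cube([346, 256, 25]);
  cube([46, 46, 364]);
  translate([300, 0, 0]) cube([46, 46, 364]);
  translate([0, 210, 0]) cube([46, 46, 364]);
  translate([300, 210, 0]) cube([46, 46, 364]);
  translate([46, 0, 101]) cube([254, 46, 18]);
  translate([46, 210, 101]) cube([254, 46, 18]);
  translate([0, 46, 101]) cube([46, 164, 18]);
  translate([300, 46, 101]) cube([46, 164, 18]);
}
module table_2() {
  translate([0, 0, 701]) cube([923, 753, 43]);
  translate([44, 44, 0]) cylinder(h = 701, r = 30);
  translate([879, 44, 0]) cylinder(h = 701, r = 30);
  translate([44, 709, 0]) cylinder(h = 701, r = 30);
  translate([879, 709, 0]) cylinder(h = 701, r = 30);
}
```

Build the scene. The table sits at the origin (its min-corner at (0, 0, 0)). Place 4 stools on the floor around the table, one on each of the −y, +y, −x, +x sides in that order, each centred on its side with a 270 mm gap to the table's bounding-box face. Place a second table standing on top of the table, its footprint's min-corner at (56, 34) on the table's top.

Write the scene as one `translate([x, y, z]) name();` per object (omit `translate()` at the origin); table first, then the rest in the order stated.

table();
translate([405, -526, 0]) stool();
translate([405, 1074, 0]) stool();
translate([-616, 274, 0]) stool();
translate([1426, 274, 0]) stool();
translate([56, 34, 764]) table_2();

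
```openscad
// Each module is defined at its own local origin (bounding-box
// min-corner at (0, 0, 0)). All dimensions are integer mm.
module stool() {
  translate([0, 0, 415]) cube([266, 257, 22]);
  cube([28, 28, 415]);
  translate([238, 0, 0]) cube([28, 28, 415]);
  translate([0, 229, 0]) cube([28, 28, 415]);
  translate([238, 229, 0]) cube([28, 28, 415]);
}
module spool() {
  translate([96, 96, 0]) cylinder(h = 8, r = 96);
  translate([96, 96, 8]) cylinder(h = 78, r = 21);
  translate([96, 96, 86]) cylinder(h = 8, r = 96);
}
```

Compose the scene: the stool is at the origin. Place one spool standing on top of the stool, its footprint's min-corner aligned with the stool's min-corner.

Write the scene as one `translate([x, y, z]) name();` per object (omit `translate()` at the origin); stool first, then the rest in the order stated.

stool();
translate([0, 0, 437]) spool();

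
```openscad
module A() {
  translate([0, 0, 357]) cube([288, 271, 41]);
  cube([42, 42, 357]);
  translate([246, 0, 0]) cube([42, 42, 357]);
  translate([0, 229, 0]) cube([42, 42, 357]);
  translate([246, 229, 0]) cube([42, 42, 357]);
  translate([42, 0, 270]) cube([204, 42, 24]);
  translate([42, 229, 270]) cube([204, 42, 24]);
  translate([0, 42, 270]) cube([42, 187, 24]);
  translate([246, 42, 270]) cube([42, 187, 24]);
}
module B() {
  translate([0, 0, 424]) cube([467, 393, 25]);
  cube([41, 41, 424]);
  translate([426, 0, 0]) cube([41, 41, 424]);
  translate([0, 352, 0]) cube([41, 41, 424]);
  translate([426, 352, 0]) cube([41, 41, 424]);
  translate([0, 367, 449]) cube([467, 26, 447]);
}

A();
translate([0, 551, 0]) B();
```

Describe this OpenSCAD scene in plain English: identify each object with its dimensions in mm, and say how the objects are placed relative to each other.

A is a four-legged stool. The seat is 288×271 mm, 41 mm thick, top at z = 398 mm. It stands on four square legs, each 42×42 mm in cross-section, from z = 0 to the seat underside, each flush with a corner of the seat. Four stretchers, 42 mm wide and 24 mm tall, connect adjacent legs with their undersides at z = 270 mm, each running between the inner faces of the legs it joins and aligned with the legs' outer faces on the other axis.

B is a chair. The seat is a 467×393×25 mm slab with its top at z = 449 mm, on four 41×41 mm corner legs (flush with the seat edges, standing on z = 0). A flat backrest 26 mm thick, 447 mm tall, spans the full seat width and rises from the seat top along its +y edge, rear face flush with the rear of the seat.

The chair is on the floor beside the stool on its +y side.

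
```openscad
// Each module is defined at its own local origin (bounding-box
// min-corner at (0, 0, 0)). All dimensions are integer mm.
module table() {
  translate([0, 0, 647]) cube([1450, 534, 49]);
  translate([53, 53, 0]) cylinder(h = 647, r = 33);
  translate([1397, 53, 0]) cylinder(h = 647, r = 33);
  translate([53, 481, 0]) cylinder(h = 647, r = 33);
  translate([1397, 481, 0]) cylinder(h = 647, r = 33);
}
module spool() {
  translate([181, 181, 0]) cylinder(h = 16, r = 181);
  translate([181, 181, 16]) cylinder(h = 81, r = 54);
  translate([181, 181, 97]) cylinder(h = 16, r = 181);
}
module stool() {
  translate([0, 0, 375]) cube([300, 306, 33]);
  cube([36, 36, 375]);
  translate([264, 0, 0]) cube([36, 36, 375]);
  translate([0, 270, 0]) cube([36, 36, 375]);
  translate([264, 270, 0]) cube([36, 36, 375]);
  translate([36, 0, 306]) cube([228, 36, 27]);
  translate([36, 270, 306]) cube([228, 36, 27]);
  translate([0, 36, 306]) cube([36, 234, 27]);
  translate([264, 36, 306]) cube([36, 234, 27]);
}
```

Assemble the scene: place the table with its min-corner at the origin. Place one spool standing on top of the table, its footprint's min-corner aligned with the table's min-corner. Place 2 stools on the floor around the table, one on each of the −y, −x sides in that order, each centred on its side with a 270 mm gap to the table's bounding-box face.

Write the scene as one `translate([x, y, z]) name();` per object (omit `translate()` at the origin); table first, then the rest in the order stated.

table();
translate([0, 0, 696]) spool();
translate([575, -576, 0]) stool();
translate([-570, 114, 0]) stool();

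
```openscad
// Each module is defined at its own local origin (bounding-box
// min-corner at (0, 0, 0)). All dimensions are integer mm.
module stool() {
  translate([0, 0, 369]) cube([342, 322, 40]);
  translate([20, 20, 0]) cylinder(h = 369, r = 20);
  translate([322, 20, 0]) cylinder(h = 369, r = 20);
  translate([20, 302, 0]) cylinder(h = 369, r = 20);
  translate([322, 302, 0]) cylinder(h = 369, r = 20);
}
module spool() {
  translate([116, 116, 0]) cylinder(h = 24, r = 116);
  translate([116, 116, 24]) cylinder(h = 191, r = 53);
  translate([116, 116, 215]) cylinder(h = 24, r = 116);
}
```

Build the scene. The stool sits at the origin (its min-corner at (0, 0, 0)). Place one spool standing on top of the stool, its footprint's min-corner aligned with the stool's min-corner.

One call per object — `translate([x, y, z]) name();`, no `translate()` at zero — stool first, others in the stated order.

stool();
translate([0, 0, 409]) spool();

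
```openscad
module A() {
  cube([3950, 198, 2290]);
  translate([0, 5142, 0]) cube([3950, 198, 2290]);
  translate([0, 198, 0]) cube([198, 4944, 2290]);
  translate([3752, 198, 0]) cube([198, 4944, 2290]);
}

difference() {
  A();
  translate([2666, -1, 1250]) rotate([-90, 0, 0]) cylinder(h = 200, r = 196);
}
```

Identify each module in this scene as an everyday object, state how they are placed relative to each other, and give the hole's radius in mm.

A is a house frame. The house frame has a circular hole through its front wall. The hole's radius is 196 mm.

The subtracted cylinder has r = 196 mm.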